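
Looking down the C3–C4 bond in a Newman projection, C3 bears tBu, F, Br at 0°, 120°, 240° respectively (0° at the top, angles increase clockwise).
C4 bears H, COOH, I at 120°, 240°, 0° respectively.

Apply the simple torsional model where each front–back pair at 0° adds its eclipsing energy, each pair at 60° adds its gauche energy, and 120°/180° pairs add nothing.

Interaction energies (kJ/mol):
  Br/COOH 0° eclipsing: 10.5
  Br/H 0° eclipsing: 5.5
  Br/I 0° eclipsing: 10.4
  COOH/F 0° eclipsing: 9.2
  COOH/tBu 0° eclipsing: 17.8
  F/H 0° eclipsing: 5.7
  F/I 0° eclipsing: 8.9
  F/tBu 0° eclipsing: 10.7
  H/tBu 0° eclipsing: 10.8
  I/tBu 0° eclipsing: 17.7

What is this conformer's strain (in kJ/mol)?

This conformer (eclipsed): tBu(0°)/I(0°) eclipsed 17.7; F(120°)/H(120°) eclipsed 5.7; Br(240°)/COOH(240°) eclipsed 10.5 → 33.9 kJ/mol.

33.9 kJ/mol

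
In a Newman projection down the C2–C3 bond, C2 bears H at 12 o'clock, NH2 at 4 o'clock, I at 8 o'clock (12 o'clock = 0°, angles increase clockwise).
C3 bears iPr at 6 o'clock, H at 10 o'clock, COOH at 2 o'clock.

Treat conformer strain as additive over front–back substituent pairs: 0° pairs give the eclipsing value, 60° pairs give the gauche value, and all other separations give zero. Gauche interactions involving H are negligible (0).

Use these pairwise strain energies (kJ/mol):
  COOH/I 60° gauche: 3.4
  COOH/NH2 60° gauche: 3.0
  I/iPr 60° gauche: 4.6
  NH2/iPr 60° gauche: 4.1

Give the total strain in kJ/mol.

This conformer (staggered): NH2–iPr gauche, NH2–COOH gauche, I–iPr gauche; 4.1 + 3.0 + 4.6 = 11.7 kJ/mol.

11.7 kJ/mol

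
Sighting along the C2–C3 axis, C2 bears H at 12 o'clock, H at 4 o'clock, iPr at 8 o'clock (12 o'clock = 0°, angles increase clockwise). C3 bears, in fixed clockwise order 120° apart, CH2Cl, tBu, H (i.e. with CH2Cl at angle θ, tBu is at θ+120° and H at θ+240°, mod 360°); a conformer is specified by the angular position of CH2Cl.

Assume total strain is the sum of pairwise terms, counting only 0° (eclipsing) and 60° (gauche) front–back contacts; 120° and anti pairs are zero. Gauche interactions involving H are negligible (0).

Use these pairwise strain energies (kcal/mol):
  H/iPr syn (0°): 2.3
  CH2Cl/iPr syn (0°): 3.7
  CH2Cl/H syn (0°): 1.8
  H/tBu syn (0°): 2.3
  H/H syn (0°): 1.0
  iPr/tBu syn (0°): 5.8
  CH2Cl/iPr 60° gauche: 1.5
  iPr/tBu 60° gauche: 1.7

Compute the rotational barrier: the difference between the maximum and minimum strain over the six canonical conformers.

CH2Cl at 0° (eclipsed): H–CH2Cl eclipsed, H–tBu eclipsed, iPr–H eclipsed; 1.8 + 2.3 + 2.3 = 6.4 kcal/mol.
CH2Cl at 60° (staggered): iPr–tBu gauche; 1.7 = 1.7 kcal/mol.
CH2Cl at 120° (eclipsed): H–H eclipsed, H–CH2Cl eclipsed, iPr–tBu eclipsed; 1.0 + 1.8 + 5.8 = 8.6 kcal/mol.
CH2Cl at 180° (staggered): iPr–CH2Cl gauche, iPr–tBu gauche; 1.5 + 1.7 = 3.2 kcal/mol.
CH2Cl at 240° (eclipsed): H–tBu eclipsed, H–H eclipsed, iPr–CH2Cl eclipsed; 2.3 + 1.0 + 3.7 = 7.0 kcal/mol.
CH2Cl at 300° (staggered): iPr–CH2Cl gauche; 1.5 = 1.5 kcal/mol.
Max at 120° (8.6 kcal/mol), min at 300° (1.5 kcal/mol); barrier = 7.1 kcal/mol.

7.1 kcal/mol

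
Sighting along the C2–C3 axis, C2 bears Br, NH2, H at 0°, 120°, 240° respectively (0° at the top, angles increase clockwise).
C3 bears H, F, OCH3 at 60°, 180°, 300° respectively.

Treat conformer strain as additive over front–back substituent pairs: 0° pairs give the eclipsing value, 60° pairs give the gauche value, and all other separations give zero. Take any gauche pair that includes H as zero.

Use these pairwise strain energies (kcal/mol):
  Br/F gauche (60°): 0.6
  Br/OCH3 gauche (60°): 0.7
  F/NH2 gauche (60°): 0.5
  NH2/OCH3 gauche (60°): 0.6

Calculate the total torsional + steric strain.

This conformer is staggered. Br at 0° is gauche with OCH3 at 300° (0.7); NH2 at 120° is gauche with F at 180° (0.5). Total 1.2 kcal/mol.

1.2 kcal/mol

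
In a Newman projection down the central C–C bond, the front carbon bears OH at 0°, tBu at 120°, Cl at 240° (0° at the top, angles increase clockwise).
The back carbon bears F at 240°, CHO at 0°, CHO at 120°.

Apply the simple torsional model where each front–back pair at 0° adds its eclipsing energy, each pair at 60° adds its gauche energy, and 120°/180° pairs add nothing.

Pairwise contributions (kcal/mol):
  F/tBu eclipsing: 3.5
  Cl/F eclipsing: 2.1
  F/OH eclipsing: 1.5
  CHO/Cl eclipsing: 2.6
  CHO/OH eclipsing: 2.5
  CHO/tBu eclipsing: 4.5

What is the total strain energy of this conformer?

This conformer (eclipsed): OH–CHO eclipsed, tBu–CHO eclipsed, Cl–F eclipsed; 2.5 + 4.5 + 2.1 = 9.1 kcal/mol.

9.1 kcal/mol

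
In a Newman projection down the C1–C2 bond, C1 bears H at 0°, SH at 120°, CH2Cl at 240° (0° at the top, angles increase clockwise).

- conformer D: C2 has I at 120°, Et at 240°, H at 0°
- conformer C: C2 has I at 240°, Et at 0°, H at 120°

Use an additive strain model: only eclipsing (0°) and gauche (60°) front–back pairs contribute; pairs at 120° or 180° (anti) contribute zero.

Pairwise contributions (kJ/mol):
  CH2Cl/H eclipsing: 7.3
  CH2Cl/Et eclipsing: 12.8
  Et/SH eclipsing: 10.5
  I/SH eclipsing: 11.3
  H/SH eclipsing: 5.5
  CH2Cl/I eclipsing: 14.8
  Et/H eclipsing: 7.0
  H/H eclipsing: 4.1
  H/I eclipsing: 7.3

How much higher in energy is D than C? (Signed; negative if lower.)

D (eclipsed): H–H eclipsed, SH–I eclipsed, CH2Cl–Et eclipsed; 4.1 + 11.3 + 12.8 = 28.2 kJ/mol.
C (eclipsed): H–Et eclipsed, SH–H eclipsed, CH2Cl–I eclipsed; 7.0 + 5.5 + 14.8 = 27.3 kJ/mol.
E(D) − E(C) = 28.2 − 27.3 = +0.9 kJ/mol.

+0.9 kJ/mol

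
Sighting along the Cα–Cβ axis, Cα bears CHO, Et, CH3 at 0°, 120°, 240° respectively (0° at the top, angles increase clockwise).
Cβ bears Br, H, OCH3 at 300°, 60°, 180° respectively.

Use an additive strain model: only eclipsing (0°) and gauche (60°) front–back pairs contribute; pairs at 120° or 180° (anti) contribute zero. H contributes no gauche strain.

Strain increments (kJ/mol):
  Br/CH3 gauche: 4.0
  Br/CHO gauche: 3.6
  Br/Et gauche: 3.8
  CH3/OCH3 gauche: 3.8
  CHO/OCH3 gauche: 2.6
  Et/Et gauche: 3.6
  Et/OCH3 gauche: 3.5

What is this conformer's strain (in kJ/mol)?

14.9 kJ/mol

This conformer (staggered): CHO–Br gauche, Et–OCH3 gauche, CH3–Br gauche, CH3–OCH3 gauche; 3.6 + 3.5 + 4.0 + 3.8 = 14.9 kJ/mol.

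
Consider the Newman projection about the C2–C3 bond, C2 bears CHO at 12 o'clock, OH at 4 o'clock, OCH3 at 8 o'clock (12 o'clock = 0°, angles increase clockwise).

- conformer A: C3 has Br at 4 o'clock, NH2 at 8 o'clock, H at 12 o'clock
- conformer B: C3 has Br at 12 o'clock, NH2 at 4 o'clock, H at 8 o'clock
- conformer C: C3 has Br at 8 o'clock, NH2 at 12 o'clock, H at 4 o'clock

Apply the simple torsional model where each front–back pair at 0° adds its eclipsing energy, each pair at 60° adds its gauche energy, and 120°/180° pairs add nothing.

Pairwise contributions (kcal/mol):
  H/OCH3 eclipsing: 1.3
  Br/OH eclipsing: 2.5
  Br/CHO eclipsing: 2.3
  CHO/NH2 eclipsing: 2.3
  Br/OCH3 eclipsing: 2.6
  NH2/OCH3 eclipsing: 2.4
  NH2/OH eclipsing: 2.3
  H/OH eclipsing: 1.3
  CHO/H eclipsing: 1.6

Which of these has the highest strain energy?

A

A (eclipsed): CHO–H eclipsed, OH–Br eclipsed, OCH3–NH2 eclipsed; 1.6 + 2.5 + 2.4 = 6.5 kcal/mol.
B (eclipsed): CHO–Br eclipsed, OH–NH2 eclipsed, OCH3–H eclipsed; 2.3 + 2.3 + 1.3 = 5.9 kcal/mol.
C (eclipsed): CHO–NH2 eclipsed, OH–H eclipsed, OCH3–Br eclipsed; 2.3 + 1.3 + 2.6 = 6.2 kcal/mol.
A has the highest total (6.5 kcal/mol).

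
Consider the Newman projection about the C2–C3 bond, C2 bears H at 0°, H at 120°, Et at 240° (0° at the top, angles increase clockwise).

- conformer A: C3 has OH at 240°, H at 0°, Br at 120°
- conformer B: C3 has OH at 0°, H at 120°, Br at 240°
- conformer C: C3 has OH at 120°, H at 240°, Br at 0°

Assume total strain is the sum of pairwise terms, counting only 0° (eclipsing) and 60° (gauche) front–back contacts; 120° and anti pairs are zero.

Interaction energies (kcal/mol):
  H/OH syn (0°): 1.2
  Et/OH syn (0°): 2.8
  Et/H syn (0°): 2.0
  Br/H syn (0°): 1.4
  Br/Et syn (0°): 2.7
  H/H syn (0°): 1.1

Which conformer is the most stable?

A (eclipsed): H–H eclipsed, H–Br eclipsed, Et–OH eclipsed; 1.1 + 1.4 + 2.8 = 5.3 kcal/mol.
B (eclipsed): H–OH eclipsed, H–H eclipsed, Et–Br eclipsed; 1.2 + 1.1 + 2.7 = 5.0 kcal/mol.
C (eclipsed): H–Br eclipsed, H–OH eclipsed, Et–H eclipsed; 1.4 + 1.2 + 2.0 = 4.6 kcal/mol.
C has the lowest total (4.6 kcal/mol).

C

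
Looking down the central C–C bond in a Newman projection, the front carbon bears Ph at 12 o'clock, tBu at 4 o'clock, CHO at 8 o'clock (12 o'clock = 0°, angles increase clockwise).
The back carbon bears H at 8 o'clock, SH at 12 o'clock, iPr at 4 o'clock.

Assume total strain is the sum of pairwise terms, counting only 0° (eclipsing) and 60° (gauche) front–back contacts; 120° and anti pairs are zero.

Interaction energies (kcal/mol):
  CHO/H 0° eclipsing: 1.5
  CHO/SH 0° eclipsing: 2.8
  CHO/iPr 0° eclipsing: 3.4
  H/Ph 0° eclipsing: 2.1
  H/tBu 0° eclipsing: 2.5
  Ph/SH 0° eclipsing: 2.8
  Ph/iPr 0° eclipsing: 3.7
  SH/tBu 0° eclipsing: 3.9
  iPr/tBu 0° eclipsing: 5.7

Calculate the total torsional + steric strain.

10.0 kcal/mol

This conformer (eclipsed): Ph–SH eclipsed, tBu–iPr eclipsed, CHO–H eclipsed; 2.8 + 5.7 + 1.5 = 10.0 kcal/mol.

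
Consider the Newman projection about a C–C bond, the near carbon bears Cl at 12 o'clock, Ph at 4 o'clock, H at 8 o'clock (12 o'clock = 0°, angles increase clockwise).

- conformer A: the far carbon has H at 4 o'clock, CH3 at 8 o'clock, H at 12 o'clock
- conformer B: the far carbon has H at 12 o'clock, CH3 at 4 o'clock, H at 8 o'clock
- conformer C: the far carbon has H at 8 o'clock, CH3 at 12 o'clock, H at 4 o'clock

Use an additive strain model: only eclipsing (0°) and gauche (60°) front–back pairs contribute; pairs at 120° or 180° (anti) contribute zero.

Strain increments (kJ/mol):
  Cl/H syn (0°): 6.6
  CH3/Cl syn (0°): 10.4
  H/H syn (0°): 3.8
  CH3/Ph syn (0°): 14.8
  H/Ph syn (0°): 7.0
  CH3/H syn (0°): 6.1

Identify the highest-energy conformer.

A (eclipsed): Cl–H eclipsed, Ph–H eclipsed, H–CH3 eclipsed; 6.6 + 7.0 + 6.1 = 19.7 kJ/mol.
B (eclipsed): Cl–H eclipsed, Ph–CH3 eclipsed, H–H eclipsed; 6.6 + 14.8 + 3.8 = 25.2 kJ/mol.
C (eclipsed): Cl–CH3 eclipsed, Ph–H eclipsed, H–H eclipsed; 10.4 + 7.0 + 3.8 = 21.2 kJ/mol.
B has the highest total (25.2 kJ/mol).

B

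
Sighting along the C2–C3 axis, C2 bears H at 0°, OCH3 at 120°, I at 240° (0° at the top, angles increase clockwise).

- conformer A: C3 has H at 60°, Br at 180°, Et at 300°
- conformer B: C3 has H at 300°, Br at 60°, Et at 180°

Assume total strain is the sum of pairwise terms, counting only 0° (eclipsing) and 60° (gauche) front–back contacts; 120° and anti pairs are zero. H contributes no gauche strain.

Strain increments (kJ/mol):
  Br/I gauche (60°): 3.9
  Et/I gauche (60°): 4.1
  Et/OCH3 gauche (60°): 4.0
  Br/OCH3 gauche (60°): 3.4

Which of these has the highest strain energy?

A is staggered. OCH3 at 120° is gauche with Br at 180° (3.4); I at 240° is gauche with Br at 180° (3.9); I at 240° is gauche with Et at 300° (4.1). Total 11.4 kJ/mol.
B is staggered. OCH3 at 120° is gauche with Br at 60° (3.4); OCH3 at 120° is gauche with Et at 180° (4.0); I at 240° is gauche with Et at 180° (4.1). Total 11.5 kJ/mol.
B has the highest total (11.5 kJ/mol).

B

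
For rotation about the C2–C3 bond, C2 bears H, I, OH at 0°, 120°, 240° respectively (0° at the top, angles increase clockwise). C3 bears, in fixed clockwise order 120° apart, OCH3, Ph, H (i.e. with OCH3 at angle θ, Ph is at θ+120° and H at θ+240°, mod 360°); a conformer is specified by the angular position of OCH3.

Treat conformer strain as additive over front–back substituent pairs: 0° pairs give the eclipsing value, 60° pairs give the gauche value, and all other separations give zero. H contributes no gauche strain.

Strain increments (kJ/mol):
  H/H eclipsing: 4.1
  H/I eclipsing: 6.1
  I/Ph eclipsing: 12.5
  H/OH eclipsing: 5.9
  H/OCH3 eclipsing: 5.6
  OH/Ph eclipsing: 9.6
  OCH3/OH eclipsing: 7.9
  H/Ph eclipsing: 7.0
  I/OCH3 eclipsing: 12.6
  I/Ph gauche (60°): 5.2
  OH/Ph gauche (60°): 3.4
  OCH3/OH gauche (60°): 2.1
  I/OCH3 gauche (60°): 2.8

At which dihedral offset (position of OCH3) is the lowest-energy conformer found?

OCH3 at 0° (eclipsed): H–OCH3 eclipsed, I–Ph eclipsed, OH–H eclipsed; 5.6 + 12.5 + 5.9 = 24.0 kJ/mol.
OCH3 at 60° (staggered): I–OCH3 gauche, I–Ph gauche, OH–Ph gauche; 2.8 + 5.2 + 3.4 = 11.4 kJ/mol.
OCH3 at 120° (eclipsed): H–H eclipsed, I–OCH3 eclipsed, OH–Ph eclipsed; 4.1 + 12.6 + 9.6 = 26.3 kJ/mol.
OCH3 at 180° (staggered): I–OCH3 gauche, OH–OCH3 gauche, OH–Ph gauche; 2.8 + 2.1 + 3.4 = 8.3 kJ/mol.
OCH3 at 240° (eclipsed): H–Ph eclipsed, I–H eclipsed, OH–OCH3 eclipsed; 7.0 + 6.1 + 7.9 = 21.0 kJ/mol.
OCH3 at 300° (staggered): I–Ph gauche, OH–OCH3 gauche; 5.2 + 2.1 = 7.3 kJ/mol.
The minimum (7.3 kJ/mol) occurs with OCH3 at 300°.

300°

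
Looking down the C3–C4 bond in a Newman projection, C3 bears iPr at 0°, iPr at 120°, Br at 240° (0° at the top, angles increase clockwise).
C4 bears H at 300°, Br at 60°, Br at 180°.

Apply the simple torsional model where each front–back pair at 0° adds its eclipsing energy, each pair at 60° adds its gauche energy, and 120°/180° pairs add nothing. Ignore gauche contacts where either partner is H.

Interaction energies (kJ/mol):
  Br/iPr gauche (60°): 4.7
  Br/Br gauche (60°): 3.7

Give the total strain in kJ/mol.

This conformer (staggered): iPr(0°)/Br(60°) gauche 4.7; iPr(120°)/Br(60°) gauche 4.7; iPr(120°)/Br(180°) gauche 4.7; Br(240°)/Br(180°) gauche 3.7 → 17.8 kJ/mol.

17.8 kJ/mol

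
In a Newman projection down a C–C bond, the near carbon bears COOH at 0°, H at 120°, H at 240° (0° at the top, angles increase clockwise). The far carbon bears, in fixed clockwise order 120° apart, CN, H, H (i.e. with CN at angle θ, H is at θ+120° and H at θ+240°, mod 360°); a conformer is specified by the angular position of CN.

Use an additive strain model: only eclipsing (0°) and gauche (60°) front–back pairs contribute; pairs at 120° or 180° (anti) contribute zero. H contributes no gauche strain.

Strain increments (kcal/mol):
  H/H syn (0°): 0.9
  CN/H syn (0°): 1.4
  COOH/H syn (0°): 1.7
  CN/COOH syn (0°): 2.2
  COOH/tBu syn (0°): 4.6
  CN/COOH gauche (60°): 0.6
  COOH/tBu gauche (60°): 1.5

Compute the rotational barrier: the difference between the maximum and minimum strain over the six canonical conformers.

4.0 kcal/mol

CN at 0° (eclipsed): COOH–CN eclipsed, H–H eclipsed, H–H eclipsed; 2.2 + 0.9 + 0.9 = 4.0 kcal/mol.
CN at 60° (staggered): COOH–CN gauche; 0.6 = 0.6 kcal/mol.
CN at 120° (eclipsed): COOH–H eclipsed, H–CN eclipsed, H–H eclipsed; 1.7 + 1.4 + 0.9 = 4.0 kcal/mol.
CN at 180° (staggered): no non-H gauche contacts → 0.0 kcal/mol.
CN at 240° (eclipsed): COOH–H eclipsed, H–H eclipsed, H–CN eclipsed; 1.7 + 0.9 + 1.4 = 4.0 kcal/mol.
CN at 300° (staggered): COOH–CN gauche; 0.6 = 0.6 kcal/mol.
Max at 0° (4.0 kcal/mol), min at 180° (0.0 kcal/mol); barrier = 4.0 kcal/mol.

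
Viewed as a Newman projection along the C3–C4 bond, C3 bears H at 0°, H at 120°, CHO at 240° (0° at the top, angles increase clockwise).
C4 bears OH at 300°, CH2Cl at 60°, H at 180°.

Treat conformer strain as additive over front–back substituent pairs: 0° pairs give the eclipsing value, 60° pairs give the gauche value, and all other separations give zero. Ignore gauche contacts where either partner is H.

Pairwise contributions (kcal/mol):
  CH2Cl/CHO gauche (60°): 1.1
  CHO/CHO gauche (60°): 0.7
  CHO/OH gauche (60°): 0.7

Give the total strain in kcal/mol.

This conformer (staggered): CHO–OH gauche; 0.7 = 0.7 kcal/mol.

0.7 kcal/mol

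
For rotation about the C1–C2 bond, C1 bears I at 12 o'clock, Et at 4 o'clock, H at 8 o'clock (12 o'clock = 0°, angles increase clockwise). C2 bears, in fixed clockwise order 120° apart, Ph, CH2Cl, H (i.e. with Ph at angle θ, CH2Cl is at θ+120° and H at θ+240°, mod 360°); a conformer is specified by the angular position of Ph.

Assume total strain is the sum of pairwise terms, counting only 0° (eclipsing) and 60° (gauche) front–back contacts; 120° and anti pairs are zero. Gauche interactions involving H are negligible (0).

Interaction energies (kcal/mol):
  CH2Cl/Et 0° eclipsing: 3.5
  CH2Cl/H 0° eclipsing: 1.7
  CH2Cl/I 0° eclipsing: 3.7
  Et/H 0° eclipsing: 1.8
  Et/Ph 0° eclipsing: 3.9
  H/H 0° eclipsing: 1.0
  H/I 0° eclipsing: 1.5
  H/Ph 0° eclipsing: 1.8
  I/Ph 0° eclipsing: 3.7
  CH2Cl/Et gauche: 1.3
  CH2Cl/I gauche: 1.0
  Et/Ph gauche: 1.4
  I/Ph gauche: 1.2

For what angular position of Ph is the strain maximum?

0°

Ph at 0° (eclipsed): I(0°)/Ph(0°) eclipsed 3.7; Et(120°)/CH2Cl(120°) eclipsed 3.5; H(240°)/H(240°) eclipsed 1.0 → 8.2 kcal/mol.
Ph at 60° (staggered): I(0°)/Ph(60°) gauche 1.2; Et(120°)/Ph(60°) gauche 1.4; Et(120°)/CH2Cl(180°) gauche 1.3 → 3.9 kcal/mol.
Ph at 120° (eclipsed): I(0°)/H(0°) eclipsed 1.5; Et(120°)/Ph(120°) eclipsed 3.9; H(240°)/CH2Cl(240°) eclipsed 1.7 → 7.1 kcal/mol.
Ph at 180° (staggered): I(0°)/CH2Cl(300°) gauche 1.0; Et(120°)/Ph(180°) gauche 1.4 → 2.4 kcal/mol.
Ph at 240° (eclipsed): I(0°)/CH2Cl(0°) eclipsed 3.7; Et(120°)/H(120°) eclipsed 1.8; H(240°)/Ph(240°) eclipsed 1.8 → 7.3 kcal/mol.
Ph at 300° (staggered): I(0°)/Ph(300°) gauche 1.2; I(0°)/CH2Cl(60°) gauche 1.0; Et(120°)/CH2Cl(60°) gauche 1.3 → 3.5 kcal/mol.
The maximum (8.2 kcal/mol) occurs with Ph at 0°.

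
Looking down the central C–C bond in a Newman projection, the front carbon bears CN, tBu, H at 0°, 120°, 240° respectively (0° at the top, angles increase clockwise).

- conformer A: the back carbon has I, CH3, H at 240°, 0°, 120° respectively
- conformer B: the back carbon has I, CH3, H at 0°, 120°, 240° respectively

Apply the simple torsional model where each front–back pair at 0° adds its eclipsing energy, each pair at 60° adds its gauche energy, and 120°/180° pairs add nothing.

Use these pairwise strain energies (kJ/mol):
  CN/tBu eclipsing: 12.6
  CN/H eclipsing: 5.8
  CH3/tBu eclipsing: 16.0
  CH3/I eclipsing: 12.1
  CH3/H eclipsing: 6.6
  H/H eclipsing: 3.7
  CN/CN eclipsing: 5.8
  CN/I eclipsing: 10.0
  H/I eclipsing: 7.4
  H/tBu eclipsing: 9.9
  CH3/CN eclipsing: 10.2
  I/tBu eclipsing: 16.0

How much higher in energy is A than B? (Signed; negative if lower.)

A (eclipsed): CN–CH3 eclipsed, tBu–H eclipsed, H–I eclipsed; 10.2 + 9.9 + 7.4 = 27.5 kJ/mol.
B (eclipsed): CN–I eclipsed, tBu–CH3 eclipsed, H–H eclipsed; 10.0 + 16.0 + 3.7 = 29.7 kJ/mol.
E(A) − E(B) = 27.5 − 29.7 = -2.2 kJ/mol.

-2.2 kJ/mol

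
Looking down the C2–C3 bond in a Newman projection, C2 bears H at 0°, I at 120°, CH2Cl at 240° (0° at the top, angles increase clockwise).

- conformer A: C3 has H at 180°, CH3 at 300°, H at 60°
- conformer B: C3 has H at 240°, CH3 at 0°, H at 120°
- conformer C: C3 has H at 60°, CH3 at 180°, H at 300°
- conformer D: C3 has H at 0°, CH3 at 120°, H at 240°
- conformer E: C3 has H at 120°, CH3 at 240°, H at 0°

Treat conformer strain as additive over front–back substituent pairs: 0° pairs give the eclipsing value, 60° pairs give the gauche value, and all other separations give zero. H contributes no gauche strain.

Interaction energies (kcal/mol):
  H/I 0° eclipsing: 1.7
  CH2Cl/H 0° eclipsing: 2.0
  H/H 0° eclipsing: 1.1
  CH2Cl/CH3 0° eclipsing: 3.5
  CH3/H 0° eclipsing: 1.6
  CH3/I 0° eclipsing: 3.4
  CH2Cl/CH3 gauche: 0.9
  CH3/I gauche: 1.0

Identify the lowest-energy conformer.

A is staggered. CH2Cl at 240° is gauche with CH3 at 300° (0.9). Total 0.9 kcal/mol.
B is eclipsed. H at 0° is eclipsed with CH3 at 0° (1.6); I at 120° is eclipsed with H at 120° (1.7); CH2Cl at 240° is eclipsed with H at 240° (2.0). Total 5.3 kcal/mol.
C is staggered. I at 120° is gauche with CH3 at 180° (1.0); CH2Cl at 240° is gauche with CH3 at 180° (0.9). Total 1.9 kcal/mol.
D is eclipsed. H at 0° is eclipsed with H at 0° (1.1); I at 120° is eclipsed with CH3 at 120° (3.4); CH2Cl at 240° is eclipsed with H at 240° (2.0). Total 6.5 kcal/mol.
E is eclipsed. H at 0° is eclipsed with H at 0° (1.1); I at 120° is eclipsed with H at 120° (1.7); CH2Cl at 240° is eclipsed with CH3 at 240° (3.5). Total 6.3 kcal/mol.
A has the lowest total (0.9 kcal/mol).

A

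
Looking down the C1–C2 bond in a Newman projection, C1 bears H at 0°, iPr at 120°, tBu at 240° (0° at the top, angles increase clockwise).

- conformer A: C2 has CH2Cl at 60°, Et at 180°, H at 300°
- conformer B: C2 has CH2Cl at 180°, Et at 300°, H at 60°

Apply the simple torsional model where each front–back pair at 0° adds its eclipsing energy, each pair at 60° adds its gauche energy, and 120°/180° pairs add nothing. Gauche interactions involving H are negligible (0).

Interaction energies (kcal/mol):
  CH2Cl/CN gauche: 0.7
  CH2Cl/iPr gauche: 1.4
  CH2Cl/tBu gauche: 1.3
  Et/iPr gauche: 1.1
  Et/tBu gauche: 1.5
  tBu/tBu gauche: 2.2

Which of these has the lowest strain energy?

A

A (staggered): iPr–CH2Cl gauche, iPr–Et gauche, tBu–Et gauche; 1.4 + 1.1 + 1.5 = 4.0 kcal/mol.
B (staggered): iPr–CH2Cl gauche, tBu–CH2Cl gauche, tBu–Et gauche; 1.4 + 1.3 + 1.5 = 4.2 kcal/mol.
A has the lowest total (4.0 kcal/mol).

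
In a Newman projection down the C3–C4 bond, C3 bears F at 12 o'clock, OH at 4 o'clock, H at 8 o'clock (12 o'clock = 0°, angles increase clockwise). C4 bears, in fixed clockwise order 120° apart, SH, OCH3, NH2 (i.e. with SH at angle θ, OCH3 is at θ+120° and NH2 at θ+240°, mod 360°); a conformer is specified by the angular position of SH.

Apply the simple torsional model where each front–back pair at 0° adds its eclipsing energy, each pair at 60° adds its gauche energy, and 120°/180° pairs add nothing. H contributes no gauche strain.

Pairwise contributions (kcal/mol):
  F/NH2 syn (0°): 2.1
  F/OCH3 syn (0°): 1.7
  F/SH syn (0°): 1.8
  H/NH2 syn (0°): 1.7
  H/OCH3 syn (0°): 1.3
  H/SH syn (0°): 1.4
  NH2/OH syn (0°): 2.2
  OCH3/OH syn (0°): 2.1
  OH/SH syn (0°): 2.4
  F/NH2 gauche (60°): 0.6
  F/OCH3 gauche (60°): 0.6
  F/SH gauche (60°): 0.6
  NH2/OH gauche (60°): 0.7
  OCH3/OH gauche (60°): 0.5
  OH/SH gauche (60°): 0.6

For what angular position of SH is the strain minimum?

60°

SH at 0° (eclipsed): F(0°)/SH(0°) eclipsed 1.8; OH(120°)/OCH3(120°) eclipsed 2.1; H(240°)/NH2(240°) eclipsed 1.7 → 5.6 kcal/mol.
SH at 60° (staggered): F(0°)/SH(60°) gauche 0.6; F(0°)/NH2(300°) gauche 0.6; OH(120°)/SH(60°) gauche 0.6; OH(120°)/OCH3(180°) gauche 0.5 → 2.3 kcal/mol.
SH at 120° (eclipsed): F(0°)/NH2(0°) eclipsed 2.1; OH(120°)/SH(120°) eclipsed 2.4; H(240°)/OCH3(240°) eclipsed 1.3 → 5.8 kcal/mol.
SH at 180° (staggered): F(0°)/OCH3(300°) gauche 0.6; F(0°)/NH2(60°) gauche 0.6; OH(120°)/SH(180°) gauche 0.6; OH(120°)/NH2(60°) gauche 0.7 → 2.5 kcal/mol.
SH at 240° (eclipsed): F(0°)/OCH3(0°) eclipsed 1.7; OH(120°)/NH2(120°) eclipsed 2.2; H(240°)/SH(240°) eclipsed 1.4 → 5.3 kcal/mol.
SH at 300° (staggered): F(0°)/SH(300°) gauche 0.6; F(0°)/OCH3(60°) gauche 0.6; OH(120°)/OCH3(60°) gauche 0.5; OH(120°)/NH2(180°) gauche 0.7 → 2.4 kcal/mol.
The minimum (2.3 kcal/mol) occurs with SH at 60°.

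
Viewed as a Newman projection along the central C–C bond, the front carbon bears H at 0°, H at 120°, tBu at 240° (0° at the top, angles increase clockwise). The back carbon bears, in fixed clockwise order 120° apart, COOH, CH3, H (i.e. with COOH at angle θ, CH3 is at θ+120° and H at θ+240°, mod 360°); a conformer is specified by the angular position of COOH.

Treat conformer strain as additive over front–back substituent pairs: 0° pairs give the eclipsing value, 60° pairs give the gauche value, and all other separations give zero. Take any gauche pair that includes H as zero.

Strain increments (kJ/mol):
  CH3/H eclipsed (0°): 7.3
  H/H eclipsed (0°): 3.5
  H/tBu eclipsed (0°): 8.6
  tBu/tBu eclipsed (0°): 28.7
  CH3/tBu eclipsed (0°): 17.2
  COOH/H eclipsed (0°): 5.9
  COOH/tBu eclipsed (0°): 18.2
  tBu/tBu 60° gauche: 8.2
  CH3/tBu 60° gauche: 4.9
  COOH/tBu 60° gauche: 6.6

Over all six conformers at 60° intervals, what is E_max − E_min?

COOH at 0° (eclipsed): H(0°)/COOH(0°) eclipsed 5.9; H(120°)/CH3(120°) eclipsed 7.3; tBu(240°)/H(240°) eclipsed 8.6 → 21.8 kJ/mol.
COOH at 60° (staggered): tBu(240°)/CH3(180°) gauche 4.9 → 4.9 kJ/mol.
COOH at 120° (eclipsed): H(0°)/H(0°) eclipsed 3.5; H(120°)/COOH(120°) eclipsed 5.9; tBu(240°)/CH3(240°) eclipsed 17.2 → 26.6 kJ/mol.
COOH at 180° (staggered): tBu(240°)/COOH(180°) gauche 6.6; tBu(240°)/CH3(300°) gauche 4.9 → 11.5 kJ/mol.
COOH at 240° (eclipsed): H(0°)/CH3(0°) eclipsed 7.3; H(120°)/H(120°) eclipsed 3.5; tBu(240°)/COOH(240°) eclipsed 18.2 → 29.0 kJ/mol.
COOH at 300° (staggered): tBu(240°)/COOH(300°) gauche 6.6 → 6.6 kJ/mol.
Max at 240° (29.0 kJ/mol), min at 60° (4.9 kJ/mol); barrier = 24.1 kJ/mol.

24.1 kJ/mol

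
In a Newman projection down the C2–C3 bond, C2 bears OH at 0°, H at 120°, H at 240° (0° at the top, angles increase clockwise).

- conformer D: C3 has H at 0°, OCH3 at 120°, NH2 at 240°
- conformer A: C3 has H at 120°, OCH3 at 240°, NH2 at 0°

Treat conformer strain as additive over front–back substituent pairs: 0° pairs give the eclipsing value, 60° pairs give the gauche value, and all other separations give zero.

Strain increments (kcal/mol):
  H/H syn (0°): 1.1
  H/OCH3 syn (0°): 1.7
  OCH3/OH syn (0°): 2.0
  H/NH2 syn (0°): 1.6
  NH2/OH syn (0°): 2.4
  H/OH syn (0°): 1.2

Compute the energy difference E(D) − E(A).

D (eclipsed): OH(0°)/H(0°) eclipsed 1.2; H(120°)/OCH3(120°) eclipsed 1.7; H(240°)/NH2(240°) eclipsed 1.6 → 4.5 kcal/mol.
A (eclipsed): OH(0°)/NH2(0°) eclipsed 2.4; H(120°)/H(120°) eclipsed 1.1; H(240°)/OCH3(240°) eclipsed 1.7 → 5.2 kcal/mol.
E(D) − E(A) = 4.5 − 5.2 = -0.7 kcal/mol.

-0.7 kcal/mol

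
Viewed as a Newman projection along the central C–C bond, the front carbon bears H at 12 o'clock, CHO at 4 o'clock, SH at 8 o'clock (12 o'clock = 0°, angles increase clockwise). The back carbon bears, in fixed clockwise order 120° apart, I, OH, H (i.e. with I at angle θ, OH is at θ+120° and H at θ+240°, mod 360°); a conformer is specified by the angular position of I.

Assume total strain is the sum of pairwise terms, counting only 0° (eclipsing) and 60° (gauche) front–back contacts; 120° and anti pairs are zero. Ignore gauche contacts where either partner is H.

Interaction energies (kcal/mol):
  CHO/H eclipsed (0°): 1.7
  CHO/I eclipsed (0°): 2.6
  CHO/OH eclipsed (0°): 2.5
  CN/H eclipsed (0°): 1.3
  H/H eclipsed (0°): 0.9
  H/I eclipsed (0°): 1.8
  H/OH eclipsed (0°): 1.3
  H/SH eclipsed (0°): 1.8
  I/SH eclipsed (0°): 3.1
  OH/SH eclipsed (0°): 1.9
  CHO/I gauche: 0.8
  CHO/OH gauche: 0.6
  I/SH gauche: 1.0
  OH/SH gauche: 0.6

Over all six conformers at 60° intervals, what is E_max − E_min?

4.5 kcal/mol

I at 0° (eclipsed): H–I eclipsed, CHO–OH eclipsed, SH–H eclipsed; 1.8 + 2.5 + 1.8 = 6.1 kcal/mol.
I at 60° (staggered): CHO–I gauche, CHO–OH gauche, SH–OH gauche; 0.8 + 0.6 + 0.6 = 2.0 kcal/mol.
I at 120° (eclipsed): H–H eclipsed, CHO–I eclipsed, SH–OH eclipsed; 0.9 + 2.6 + 1.9 = 5.4 kcal/mol.
I at 180° (staggered): CHO–I gauche, SH–I gauche, SH–OH gauche; 0.8 + 1.0 + 0.6 = 2.4 kcal/mol.
I at 240° (eclipsed): H–OH eclipsed, CHO–H eclipsed, SH–I eclipsed; 1.3 + 1.7 + 3.1 = 6.1 kcal/mol.
I at 300° (staggered): CHO–OH gauche, SH–I gauche; 0.6 + 1.0 = 1.6 kcal/mol.
Max at 0° (6.1 kcal/mol), min at 300° (1.6 kcal/mol); barrier = 4.5 kcal/mol.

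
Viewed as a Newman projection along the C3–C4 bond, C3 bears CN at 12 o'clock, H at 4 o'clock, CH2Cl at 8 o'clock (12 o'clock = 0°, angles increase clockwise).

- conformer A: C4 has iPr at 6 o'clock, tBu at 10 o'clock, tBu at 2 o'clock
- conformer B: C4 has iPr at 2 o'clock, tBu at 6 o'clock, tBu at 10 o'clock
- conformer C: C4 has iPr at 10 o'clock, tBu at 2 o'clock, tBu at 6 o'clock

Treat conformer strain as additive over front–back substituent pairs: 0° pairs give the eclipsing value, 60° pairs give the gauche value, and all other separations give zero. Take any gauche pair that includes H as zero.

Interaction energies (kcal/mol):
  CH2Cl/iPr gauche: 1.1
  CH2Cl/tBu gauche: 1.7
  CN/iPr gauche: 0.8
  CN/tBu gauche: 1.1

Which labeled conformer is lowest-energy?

A (staggered): CN–tBu gauche, CN–tBu gauche, CH2Cl–iPr gauche, CH2Cl–tBu gauche; 1.1 + 1.1 + 1.1 + 1.7 = 5.0 kcal/mol.
B (staggered): CN–iPr gauche, CN–tBu gauche, CH2Cl–tBu gauche, CH2Cl–tBu gauche; 0.8 + 1.1 + 1.7 + 1.7 = 5.3 kcal/mol.
C (staggered): CN–iPr gauche, CN–tBu gauche, CH2Cl–iPr gauche, CH2Cl–tBu gauche; 0.8 + 1.1 + 1.1 + 1.7 = 4.7 kcal/mol.
C has the lowest total (4.7 kcal/mol).

C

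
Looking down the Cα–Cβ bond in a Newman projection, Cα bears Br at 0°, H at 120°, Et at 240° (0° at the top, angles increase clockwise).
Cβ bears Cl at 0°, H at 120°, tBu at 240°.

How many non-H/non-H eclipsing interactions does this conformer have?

Non-H eclipsing pairs: Br(0°)/Cl(0°); Et(240°)/tBu(240°) — 2 interactions.

2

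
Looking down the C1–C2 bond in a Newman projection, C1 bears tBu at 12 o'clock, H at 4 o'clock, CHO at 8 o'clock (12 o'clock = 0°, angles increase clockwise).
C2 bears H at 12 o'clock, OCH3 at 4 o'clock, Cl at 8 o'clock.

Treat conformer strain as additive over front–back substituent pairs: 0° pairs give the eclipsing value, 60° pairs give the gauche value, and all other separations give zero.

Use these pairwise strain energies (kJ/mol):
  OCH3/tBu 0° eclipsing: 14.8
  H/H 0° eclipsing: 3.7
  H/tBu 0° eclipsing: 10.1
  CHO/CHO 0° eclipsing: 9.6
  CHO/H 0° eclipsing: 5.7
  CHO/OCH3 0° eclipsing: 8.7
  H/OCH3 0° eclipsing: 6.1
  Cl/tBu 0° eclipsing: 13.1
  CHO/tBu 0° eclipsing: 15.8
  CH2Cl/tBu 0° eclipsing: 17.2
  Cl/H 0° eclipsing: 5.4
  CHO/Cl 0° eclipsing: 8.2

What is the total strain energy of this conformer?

This conformer is eclipsed. tBu at 0° is eclipsed with H at 0° (10.1); H at 120° is eclipsed with OCH3 at 120° (6.1); CHO at 240° is eclipsed with Cl at 240° (8.2). Total 24.4 kJ/mol.

24.4 kJ/mol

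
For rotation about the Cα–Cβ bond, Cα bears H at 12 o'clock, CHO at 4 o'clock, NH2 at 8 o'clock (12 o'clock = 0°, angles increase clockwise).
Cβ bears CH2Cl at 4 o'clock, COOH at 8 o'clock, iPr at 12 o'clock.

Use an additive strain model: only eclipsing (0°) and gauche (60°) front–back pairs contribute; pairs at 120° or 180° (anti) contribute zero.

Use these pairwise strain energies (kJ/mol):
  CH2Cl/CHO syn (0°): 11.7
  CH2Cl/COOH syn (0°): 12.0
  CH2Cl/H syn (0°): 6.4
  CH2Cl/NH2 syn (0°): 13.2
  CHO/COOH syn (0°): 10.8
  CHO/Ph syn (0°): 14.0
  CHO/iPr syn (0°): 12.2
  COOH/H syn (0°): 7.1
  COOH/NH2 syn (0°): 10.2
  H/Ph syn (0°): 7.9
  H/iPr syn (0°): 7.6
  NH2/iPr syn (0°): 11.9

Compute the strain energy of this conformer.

29.5 kJ/mol

This conformer (eclipsed): H(0°)/iPr(0°) eclipsed 7.6; CHO(120°)/CH2Cl(120°) eclipsed 11.7; NH2(240°)/COOH(240°) eclipsed 10.2 → 29.5 kJ/mol.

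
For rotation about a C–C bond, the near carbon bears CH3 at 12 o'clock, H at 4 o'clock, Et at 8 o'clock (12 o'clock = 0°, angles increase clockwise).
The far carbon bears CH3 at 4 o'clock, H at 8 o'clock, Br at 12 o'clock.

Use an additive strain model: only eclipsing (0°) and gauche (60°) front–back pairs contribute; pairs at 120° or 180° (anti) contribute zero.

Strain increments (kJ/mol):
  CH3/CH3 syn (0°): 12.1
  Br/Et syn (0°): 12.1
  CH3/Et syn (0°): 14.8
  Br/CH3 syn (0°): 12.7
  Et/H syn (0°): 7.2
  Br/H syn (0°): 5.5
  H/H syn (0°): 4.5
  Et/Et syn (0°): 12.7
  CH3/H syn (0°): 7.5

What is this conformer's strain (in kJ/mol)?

27.4 kJ/mol

This conformer (eclipsed): CH3(0°)/Br(0°) eclipsed 12.7; H(120°)/CH3(120°) eclipsed 7.5; Et(240°)/H(240°) eclipsed 7.2 → 27.4 kJ/mol.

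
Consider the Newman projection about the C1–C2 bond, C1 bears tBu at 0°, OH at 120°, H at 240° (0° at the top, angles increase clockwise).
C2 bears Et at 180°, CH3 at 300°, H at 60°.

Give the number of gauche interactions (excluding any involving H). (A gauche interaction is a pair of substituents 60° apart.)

Non-H gauche pairs: tBu(0°)/CH3(300°); OH(120°)/Et(180°) — 2 interactions.

2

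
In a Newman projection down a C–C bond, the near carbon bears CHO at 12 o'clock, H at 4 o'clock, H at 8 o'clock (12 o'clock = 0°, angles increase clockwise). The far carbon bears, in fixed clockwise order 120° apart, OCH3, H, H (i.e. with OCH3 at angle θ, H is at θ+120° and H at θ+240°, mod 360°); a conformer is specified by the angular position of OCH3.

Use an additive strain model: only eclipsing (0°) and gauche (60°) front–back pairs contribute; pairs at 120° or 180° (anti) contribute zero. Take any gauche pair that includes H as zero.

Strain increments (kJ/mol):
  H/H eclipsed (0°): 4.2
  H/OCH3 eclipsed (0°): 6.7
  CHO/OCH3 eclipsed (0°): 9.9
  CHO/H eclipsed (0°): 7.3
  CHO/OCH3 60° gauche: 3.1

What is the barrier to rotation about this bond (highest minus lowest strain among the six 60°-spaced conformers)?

18.3 kJ/mol

OCH3 at 0° (eclipsed): CHO(0°)/OCH3(0°) eclipsed 9.9; H(120°)/H(120°) eclipsed 4.2; H(240°)/H(240°) eclipsed 4.2 → 18.3 kJ/mol.
OCH3 at 60° (staggered): CHO(0°)/OCH3(60°) gauche 3.1 → 3.1 kJ/mol.
OCH3 at 120° (eclipsed): CHO(0°)/H(0°) eclipsed 7.3; H(120°)/OCH3(120°) eclipsed 6.7; H(240°)/H(240°) eclipsed 4.2 → 18.2 kJ/mol.
OCH3 at 180° (staggered): no non-H gauche contacts → 0.0 kJ/mol.
OCH3 at 240° (eclipsed): CHO(0°)/H(0°) eclipsed 7.3; H(120°)/H(120°) eclipsed 4.2; H(240°)/OCH3(240°) eclipsed 6.7 → 18.2 kJ/mol.
OCH3 at 300° (staggered): CHO(0°)/OCH3(300°) gauche 3.1 → 3.1 kJ/mol.
Max at 0° (18.3 kJ/mol), min at 180° (0.0 kJ/mol); barrier = 18.3 kJ/mol.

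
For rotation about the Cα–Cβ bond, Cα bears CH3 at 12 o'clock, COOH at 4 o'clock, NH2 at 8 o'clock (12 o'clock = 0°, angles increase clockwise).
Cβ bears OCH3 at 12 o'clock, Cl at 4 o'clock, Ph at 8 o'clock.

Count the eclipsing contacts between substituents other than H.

Non-H eclipsing pairs: CH3(0°)/OCH3(0°); COOH(120°)/Cl(120°); NH2(240°)/Ph(240°) — 3 interactions.

3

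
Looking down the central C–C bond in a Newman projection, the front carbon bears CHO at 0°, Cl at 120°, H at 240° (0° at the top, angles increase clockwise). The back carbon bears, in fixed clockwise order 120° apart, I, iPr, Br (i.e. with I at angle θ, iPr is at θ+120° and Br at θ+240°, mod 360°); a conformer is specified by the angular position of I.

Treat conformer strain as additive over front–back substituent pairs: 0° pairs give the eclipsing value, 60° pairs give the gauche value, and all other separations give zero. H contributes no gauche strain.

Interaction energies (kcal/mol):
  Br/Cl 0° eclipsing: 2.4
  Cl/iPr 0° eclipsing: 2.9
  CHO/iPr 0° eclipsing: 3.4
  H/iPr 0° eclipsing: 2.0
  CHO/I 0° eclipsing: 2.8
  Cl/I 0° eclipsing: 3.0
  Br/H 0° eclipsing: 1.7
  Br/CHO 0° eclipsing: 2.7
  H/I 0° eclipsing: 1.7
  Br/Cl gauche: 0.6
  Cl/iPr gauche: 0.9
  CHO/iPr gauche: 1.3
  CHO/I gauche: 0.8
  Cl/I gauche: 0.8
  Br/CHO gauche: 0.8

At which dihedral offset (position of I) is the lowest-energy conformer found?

I at 0° (eclipsed): CHO(0°)/I(0°) eclipsed 2.8; Cl(120°)/iPr(120°) eclipsed 2.9; H(240°)/Br(240°) eclipsed 1.7 → 7.4 kcal/mol.
I at 60° (staggered): CHO(0°)/I(60°) gauche 0.8; CHO(0°)/Br(300°) gauche 0.8; Cl(120°)/I(60°) gauche 0.8; Cl(120°)/iPr(180°) gauche 0.9 → 3.3 kcal/mol.
I at 120° (eclipsed): CHO(0°)/Br(0°) eclipsed 2.7; Cl(120°)/I(120°) eclipsed 3.0; H(240°)/iPr(240°) eclipsed 2.0 → 7.7 kcal/mol.
I at 180° (staggered): CHO(0°)/iPr(300°) gauche 1.3; CHO(0°)/Br(60°) gauche 0.8; Cl(120°)/I(180°) gauche 0.8; Cl(120°)/Br(60°) gauche 0.6 → 3.5 kcal/mol.
I at 240° (eclipsed): CHO(0°)/iPr(0°) eclipsed 3.4; Cl(120°)/Br(120°) eclipsed 2.4; H(240°)/I(240°) eclipsed 1.7 → 7.5 kcal/mol.
I at 300° (staggered): CHO(0°)/I(300°) gauche 0.8; CHO(0°)/iPr(60°) gauche 1.3; Cl(120°)/iPr(60°) gauche 0.9; Cl(120°)/Br(180°) gauche 0.6 → 3.6 kcal/mol.
The minimum (3.3 kcal/mol) occurs with I at 60°.

60°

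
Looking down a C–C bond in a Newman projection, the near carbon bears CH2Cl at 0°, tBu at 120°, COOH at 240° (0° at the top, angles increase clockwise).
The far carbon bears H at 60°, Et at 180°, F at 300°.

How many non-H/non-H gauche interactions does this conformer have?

4

Non-H gauche pairs: CH2Cl(0°)/F(300°); tBu(120°)/Et(180°); COOH(240°)/Et(180°); COOH(240°)/F(300°) — 4 interactions.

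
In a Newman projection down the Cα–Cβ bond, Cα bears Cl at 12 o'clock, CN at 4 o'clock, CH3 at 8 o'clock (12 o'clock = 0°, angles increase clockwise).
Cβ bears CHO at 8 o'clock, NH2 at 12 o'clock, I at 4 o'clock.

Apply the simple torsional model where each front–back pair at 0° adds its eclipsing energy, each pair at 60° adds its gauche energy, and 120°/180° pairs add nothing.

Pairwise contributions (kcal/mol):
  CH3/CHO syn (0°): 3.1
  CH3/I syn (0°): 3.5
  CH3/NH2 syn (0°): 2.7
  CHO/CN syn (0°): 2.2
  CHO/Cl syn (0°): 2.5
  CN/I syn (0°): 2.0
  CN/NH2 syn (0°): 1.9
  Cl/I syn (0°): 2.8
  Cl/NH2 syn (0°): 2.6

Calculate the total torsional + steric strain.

This conformer (eclipsed): Cl(0°)/NH2(0°) eclipsed 2.6; CN(120°)/I(120°) eclipsed 2.0; CH3(240°)/CHO(240°) eclipsed 3.1 → 7.7 kcal/mol.

7.7 kcal/mol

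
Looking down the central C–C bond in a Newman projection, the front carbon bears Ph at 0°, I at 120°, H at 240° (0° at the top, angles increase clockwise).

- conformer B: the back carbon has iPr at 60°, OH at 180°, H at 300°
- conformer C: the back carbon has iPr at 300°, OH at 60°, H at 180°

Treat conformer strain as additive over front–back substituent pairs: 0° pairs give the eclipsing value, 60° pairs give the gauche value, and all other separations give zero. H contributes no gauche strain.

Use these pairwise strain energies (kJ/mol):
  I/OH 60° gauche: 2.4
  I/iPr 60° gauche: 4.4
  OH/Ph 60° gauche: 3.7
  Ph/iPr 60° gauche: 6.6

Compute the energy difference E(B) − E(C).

B (staggered): Ph(0°)/iPr(60°) gauche 6.6; I(120°)/iPr(60°) gauche 4.4; I(120°)/OH(180°) gauche 2.4 → 13.4 kJ/mol.
C (staggered): Ph(0°)/iPr(300°) gauche 6.6; Ph(0°)/OH(60°) gauche 3.7; I(120°)/OH(60°) gauche 2.4 → 12.7 kJ/mol.
E(B) − E(C) = 13.4 − 12.7 = +0.7 kJ/mol.

+0.7 kJ/mol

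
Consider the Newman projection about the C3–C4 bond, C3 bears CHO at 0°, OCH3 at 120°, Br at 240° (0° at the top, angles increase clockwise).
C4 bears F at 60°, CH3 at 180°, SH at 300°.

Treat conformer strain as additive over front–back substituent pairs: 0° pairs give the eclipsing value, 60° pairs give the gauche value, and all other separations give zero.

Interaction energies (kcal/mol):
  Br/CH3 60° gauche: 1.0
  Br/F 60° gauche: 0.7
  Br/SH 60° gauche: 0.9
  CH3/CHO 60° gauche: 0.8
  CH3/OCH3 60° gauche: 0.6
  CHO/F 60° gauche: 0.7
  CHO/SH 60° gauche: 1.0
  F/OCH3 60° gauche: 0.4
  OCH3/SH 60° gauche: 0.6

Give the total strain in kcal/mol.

This conformer (staggered): CHO–F gauche, CHO–SH gauche, OCH3–F gauche, OCH3–CH3 gauche, Br–CH3 gauche, Br–SH gauche; 0.7 + 1.0 + 0.4 + 0.6 + 1.0 + 0.9 = 4.6 kcal/mol.

4.6 kcal/mol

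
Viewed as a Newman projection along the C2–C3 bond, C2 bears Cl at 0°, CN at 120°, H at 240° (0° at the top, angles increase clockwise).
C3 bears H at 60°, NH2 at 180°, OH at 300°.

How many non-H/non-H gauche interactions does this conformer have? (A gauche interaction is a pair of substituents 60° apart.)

Non-H gauche pairs: Cl(0°)/OH(300°); CN(120°)/NH2(180°) — 2 interactions.

2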